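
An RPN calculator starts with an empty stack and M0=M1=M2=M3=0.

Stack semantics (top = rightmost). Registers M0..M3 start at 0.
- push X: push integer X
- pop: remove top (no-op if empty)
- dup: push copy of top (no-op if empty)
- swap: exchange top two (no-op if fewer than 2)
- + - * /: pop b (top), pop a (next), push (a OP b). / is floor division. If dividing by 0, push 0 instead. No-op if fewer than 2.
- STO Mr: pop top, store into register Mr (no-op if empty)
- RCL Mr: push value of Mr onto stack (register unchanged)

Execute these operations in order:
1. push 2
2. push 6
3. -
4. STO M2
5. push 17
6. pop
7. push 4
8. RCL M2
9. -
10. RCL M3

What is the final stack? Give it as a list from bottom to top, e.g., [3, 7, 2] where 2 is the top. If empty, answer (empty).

After op 1 (push 2): stack=[2] mem=[0,0,0,0]
After op 2 (push 6): stack=[2,6] mem=[0,0,0,0]
After op 3 (-): stack=[-4] mem=[0,0,0,0]
After op 4 (STO M2): stack=[empty] mem=[0,0,-4,0]
After op 5 (push 17): stack=[17] mem=[0,0,-4,0]
After op 6 (pop): stack=[empty] mem=[0,0,-4,0]
After op 7 (push 4): stack=[4] mem=[0,0,-4,0]
After op 8 (RCL M2): stack=[4,-4] mem=[0,0,-4,0]
After op 9 (-): stack=[8] mem=[0,0,-4,0]
After op 10 (RCL M3): stack=[8,0] mem=[0,0,-4,0]

Answer: [8, 0]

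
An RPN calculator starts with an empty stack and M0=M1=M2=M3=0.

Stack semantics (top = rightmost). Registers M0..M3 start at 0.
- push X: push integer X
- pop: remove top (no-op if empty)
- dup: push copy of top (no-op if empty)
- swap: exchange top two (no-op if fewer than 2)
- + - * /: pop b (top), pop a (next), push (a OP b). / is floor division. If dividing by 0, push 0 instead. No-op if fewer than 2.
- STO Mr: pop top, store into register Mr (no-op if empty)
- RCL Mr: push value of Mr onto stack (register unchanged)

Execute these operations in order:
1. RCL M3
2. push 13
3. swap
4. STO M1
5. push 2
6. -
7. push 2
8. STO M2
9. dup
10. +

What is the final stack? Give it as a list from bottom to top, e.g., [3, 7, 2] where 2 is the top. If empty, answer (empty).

Answer: [22]

Derivation:
After op 1 (RCL M3): stack=[0] mem=[0,0,0,0]
After op 2 (push 13): stack=[0,13] mem=[0,0,0,0]
After op 3 (swap): stack=[13,0] mem=[0,0,0,0]
After op 4 (STO M1): stack=[13] mem=[0,0,0,0]
After op 5 (push 2): stack=[13,2] mem=[0,0,0,0]
After op 6 (-): stack=[11] mem=[0,0,0,0]
After op 7 (push 2): stack=[11,2] mem=[0,0,0,0]
After op 8 (STO M2): stack=[11] mem=[0,0,2,0]
After op 9 (dup): stack=[11,11] mem=[0,0,2,0]
After op 10 (+): stack=[22] mem=[0,0,2,0]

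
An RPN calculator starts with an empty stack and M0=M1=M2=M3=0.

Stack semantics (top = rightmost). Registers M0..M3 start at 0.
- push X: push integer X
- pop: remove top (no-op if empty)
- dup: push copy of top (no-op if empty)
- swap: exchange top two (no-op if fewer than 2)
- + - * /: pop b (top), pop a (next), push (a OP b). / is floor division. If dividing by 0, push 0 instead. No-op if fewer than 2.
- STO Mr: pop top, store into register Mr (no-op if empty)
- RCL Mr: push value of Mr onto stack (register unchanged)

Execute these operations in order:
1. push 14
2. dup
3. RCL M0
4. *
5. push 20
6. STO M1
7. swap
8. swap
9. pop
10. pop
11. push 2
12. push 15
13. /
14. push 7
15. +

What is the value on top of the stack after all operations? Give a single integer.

After op 1 (push 14): stack=[14] mem=[0,0,0,0]
After op 2 (dup): stack=[14,14] mem=[0,0,0,0]
After op 3 (RCL M0): stack=[14,14,0] mem=[0,0,0,0]
After op 4 (*): stack=[14,0] mem=[0,0,0,0]
After op 5 (push 20): stack=[14,0,20] mem=[0,0,0,0]
After op 6 (STO M1): stack=[14,0] mem=[0,20,0,0]
After op 7 (swap): stack=[0,14] mem=[0,20,0,0]
After op 8 (swap): stack=[14,0] mem=[0,20,0,0]
After op 9 (pop): stack=[14] mem=[0,20,0,0]
After op 10 (pop): stack=[empty] mem=[0,20,0,0]
After op 11 (push 2): stack=[2] mem=[0,20,0,0]
After op 12 (push 15): stack=[2,15] mem=[0,20,0,0]
After op 13 (/): stack=[0] mem=[0,20,0,0]
After op 14 (push 7): stack=[0,7] mem=[0,20,0,0]
After op 15 (+): stack=[7] mem=[0,20,0,0]

Answer: 7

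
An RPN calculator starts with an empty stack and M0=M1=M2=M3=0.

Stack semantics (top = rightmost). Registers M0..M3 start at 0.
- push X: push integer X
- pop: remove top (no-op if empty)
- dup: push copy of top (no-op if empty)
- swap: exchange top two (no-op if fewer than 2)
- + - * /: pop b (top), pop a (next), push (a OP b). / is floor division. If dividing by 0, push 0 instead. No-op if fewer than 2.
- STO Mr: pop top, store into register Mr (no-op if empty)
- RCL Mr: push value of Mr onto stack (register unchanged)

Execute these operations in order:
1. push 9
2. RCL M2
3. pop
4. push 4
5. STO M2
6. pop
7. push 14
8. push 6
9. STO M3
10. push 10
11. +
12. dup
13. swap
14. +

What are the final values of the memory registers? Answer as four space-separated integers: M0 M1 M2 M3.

After op 1 (push 9): stack=[9] mem=[0,0,0,0]
After op 2 (RCL M2): stack=[9,0] mem=[0,0,0,0]
After op 3 (pop): stack=[9] mem=[0,0,0,0]
After op 4 (push 4): stack=[9,4] mem=[0,0,0,0]
After op 5 (STO M2): stack=[9] mem=[0,0,4,0]
After op 6 (pop): stack=[empty] mem=[0,0,4,0]
After op 7 (push 14): stack=[14] mem=[0,0,4,0]
After op 8 (push 6): stack=[14,6] mem=[0,0,4,0]
After op 9 (STO M3): stack=[14] mem=[0,0,4,6]
After op 10 (push 10): stack=[14,10] mem=[0,0,4,6]
After op 11 (+): stack=[24] mem=[0,0,4,6]
After op 12 (dup): stack=[24,24] mem=[0,0,4,6]
After op 13 (swap): stack=[24,24] mem=[0,0,4,6]
After op 14 (+): stack=[48] mem=[0,0,4,6]

Answer: 0 0 4 6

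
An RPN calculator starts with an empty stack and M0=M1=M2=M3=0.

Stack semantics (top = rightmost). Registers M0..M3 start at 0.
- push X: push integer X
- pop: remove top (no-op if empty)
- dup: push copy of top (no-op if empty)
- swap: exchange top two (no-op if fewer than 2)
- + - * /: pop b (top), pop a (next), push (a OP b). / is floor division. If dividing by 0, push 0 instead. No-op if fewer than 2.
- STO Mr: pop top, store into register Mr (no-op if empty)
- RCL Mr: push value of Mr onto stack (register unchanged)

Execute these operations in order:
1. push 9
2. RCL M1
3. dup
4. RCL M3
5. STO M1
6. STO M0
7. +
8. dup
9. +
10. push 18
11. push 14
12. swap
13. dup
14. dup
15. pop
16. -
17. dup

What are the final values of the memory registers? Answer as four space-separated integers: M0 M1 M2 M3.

Answer: 0 0 0 0

Derivation:
After op 1 (push 9): stack=[9] mem=[0,0,0,0]
After op 2 (RCL M1): stack=[9,0] mem=[0,0,0,0]
After op 3 (dup): stack=[9,0,0] mem=[0,0,0,0]
After op 4 (RCL M3): stack=[9,0,0,0] mem=[0,0,0,0]
After op 5 (STO M1): stack=[9,0,0] mem=[0,0,0,0]
After op 6 (STO M0): stack=[9,0] mem=[0,0,0,0]
After op 7 (+): stack=[9] mem=[0,0,0,0]
After op 8 (dup): stack=[9,9] mem=[0,0,0,0]
After op 9 (+): stack=[18] mem=[0,0,0,0]
After op 10 (push 18): stack=[18,18] mem=[0,0,0,0]
After op 11 (push 14): stack=[18,18,14] mem=[0,0,0,0]
After op 12 (swap): stack=[18,14,18] mem=[0,0,0,0]
After op 13 (dup): stack=[18,14,18,18] mem=[0,0,0,0]
After op 14 (dup): stack=[18,14,18,18,18] mem=[0,0,0,0]
After op 15 (pop): stack=[18,14,18,18] mem=[0,0,0,0]
After op 16 (-): stack=[18,14,0] mem=[0,0,0,0]
After op 17 (dup): stack=[18,14,0,0] mem=[0,0,0,0]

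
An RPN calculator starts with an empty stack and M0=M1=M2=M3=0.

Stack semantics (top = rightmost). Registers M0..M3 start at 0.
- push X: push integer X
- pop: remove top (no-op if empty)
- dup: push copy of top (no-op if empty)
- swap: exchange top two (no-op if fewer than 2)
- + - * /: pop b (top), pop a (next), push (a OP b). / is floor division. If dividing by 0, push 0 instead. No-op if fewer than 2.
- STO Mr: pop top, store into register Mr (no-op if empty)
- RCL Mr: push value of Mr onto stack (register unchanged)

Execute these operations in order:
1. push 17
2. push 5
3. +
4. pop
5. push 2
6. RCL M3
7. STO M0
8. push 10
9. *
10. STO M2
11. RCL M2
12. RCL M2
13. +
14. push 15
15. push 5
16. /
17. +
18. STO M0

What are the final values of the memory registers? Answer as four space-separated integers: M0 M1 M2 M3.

After op 1 (push 17): stack=[17] mem=[0,0,0,0]
After op 2 (push 5): stack=[17,5] mem=[0,0,0,0]
After op 3 (+): stack=[22] mem=[0,0,0,0]
After op 4 (pop): stack=[empty] mem=[0,0,0,0]
After op 5 (push 2): stack=[2] mem=[0,0,0,0]
After op 6 (RCL M3): stack=[2,0] mem=[0,0,0,0]
After op 7 (STO M0): stack=[2] mem=[0,0,0,0]
After op 8 (push 10): stack=[2,10] mem=[0,0,0,0]
After op 9 (*): stack=[20] mem=[0,0,0,0]
After op 10 (STO M2): stack=[empty] mem=[0,0,20,0]
After op 11 (RCL M2): stack=[20] mem=[0,0,20,0]
After op 12 (RCL M2): stack=[20,20] mem=[0,0,20,0]
After op 13 (+): stack=[40] mem=[0,0,20,0]
After op 14 (push 15): stack=[40,15] mem=[0,0,20,0]
After op 15 (push 5): stack=[40,15,5] mem=[0,0,20,0]
After op 16 (/): stack=[40,3] mem=[0,0,20,0]
After op 17 (+): stack=[43] mem=[0,0,20,0]
After op 18 (STO M0): stack=[empty] mem=[43,0,20,0]

Answer: 43 0 20 0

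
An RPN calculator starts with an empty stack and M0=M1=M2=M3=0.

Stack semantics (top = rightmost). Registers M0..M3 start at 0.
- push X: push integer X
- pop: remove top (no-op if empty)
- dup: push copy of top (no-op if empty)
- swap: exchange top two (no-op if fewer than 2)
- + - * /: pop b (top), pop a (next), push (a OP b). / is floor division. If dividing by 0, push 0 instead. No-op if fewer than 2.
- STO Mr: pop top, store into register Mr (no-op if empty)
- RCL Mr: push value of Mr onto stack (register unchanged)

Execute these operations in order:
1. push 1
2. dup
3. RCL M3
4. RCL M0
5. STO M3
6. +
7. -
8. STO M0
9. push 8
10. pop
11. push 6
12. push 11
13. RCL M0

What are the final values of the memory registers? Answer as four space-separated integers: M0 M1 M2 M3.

After op 1 (push 1): stack=[1] mem=[0,0,0,0]
After op 2 (dup): stack=[1,1] mem=[0,0,0,0]
After op 3 (RCL M3): stack=[1,1,0] mem=[0,0,0,0]
After op 4 (RCL M0): stack=[1,1,0,0] mem=[0,0,0,0]
After op 5 (STO M3): stack=[1,1,0] mem=[0,0,0,0]
After op 6 (+): stack=[1,1] mem=[0,0,0,0]
After op 7 (-): stack=[0] mem=[0,0,0,0]
After op 8 (STO M0): stack=[empty] mem=[0,0,0,0]
After op 9 (push 8): stack=[8] mem=[0,0,0,0]
After op 10 (pop): stack=[empty] mem=[0,0,0,0]
After op 11 (push 6): stack=[6] mem=[0,0,0,0]
After op 12 (push 11): stack=[6,11] mem=[0,0,0,0]
After op 13 (RCL M0): stack=[6,11,0] mem=[0,0,0,0]

Answer: 0 0 0 0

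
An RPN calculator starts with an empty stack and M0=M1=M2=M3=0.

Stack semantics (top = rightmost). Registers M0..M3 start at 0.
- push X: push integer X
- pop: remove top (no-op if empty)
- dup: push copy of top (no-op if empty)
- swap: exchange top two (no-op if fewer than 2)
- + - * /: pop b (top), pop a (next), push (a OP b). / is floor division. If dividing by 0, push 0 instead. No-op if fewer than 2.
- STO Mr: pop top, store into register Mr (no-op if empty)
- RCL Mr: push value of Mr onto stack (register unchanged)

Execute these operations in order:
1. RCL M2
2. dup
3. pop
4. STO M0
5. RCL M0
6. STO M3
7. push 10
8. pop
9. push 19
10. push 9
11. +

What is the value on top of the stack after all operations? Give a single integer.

Answer: 28

Derivation:
After op 1 (RCL M2): stack=[0] mem=[0,0,0,0]
After op 2 (dup): stack=[0,0] mem=[0,0,0,0]
After op 3 (pop): stack=[0] mem=[0,0,0,0]
After op 4 (STO M0): stack=[empty] mem=[0,0,0,0]
After op 5 (RCL M0): stack=[0] mem=[0,0,0,0]
After op 6 (STO M3): stack=[empty] mem=[0,0,0,0]
After op 7 (push 10): stack=[10] mem=[0,0,0,0]
After op 8 (pop): stack=[empty] mem=[0,0,0,0]
After op 9 (push 19): stack=[19] mem=[0,0,0,0]
After op 10 (push 9): stack=[19,9] mem=[0,0,0,0]
After op 11 (+): stack=[28] mem=[0,0,0,0]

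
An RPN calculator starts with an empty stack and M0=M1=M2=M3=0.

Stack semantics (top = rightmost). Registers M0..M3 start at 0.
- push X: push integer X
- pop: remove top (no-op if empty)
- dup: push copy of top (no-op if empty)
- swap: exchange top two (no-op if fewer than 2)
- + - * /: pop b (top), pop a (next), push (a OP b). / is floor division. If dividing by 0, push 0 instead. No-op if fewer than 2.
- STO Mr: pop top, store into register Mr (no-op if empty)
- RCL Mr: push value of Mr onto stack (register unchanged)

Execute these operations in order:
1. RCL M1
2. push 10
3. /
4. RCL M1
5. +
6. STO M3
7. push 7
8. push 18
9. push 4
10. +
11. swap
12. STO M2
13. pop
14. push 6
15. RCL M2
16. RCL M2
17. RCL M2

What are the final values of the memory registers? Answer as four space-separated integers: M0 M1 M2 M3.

After op 1 (RCL M1): stack=[0] mem=[0,0,0,0]
After op 2 (push 10): stack=[0,10] mem=[0,0,0,0]
After op 3 (/): stack=[0] mem=[0,0,0,0]
After op 4 (RCL M1): stack=[0,0] mem=[0,0,0,0]
After op 5 (+): stack=[0] mem=[0,0,0,0]
After op 6 (STO M3): stack=[empty] mem=[0,0,0,0]
After op 7 (push 7): stack=[7] mem=[0,0,0,0]
After op 8 (push 18): stack=[7,18] mem=[0,0,0,0]
After op 9 (push 4): stack=[7,18,4] mem=[0,0,0,0]
After op 10 (+): stack=[7,22] mem=[0,0,0,0]
After op 11 (swap): stack=[22,7] mem=[0,0,0,0]
After op 12 (STO M2): stack=[22] mem=[0,0,7,0]
After op 13 (pop): stack=[empty] mem=[0,0,7,0]
After op 14 (push 6): stack=[6] mem=[0,0,7,0]
After op 15 (RCL M2): stack=[6,7] mem=[0,0,7,0]
After op 16 (RCL M2): stack=[6,7,7] mem=[0,0,7,0]
After op 17 (RCL M2): stack=[6,7,7,7] mem=[0,0,7,0]

Answer: 0 0 7 0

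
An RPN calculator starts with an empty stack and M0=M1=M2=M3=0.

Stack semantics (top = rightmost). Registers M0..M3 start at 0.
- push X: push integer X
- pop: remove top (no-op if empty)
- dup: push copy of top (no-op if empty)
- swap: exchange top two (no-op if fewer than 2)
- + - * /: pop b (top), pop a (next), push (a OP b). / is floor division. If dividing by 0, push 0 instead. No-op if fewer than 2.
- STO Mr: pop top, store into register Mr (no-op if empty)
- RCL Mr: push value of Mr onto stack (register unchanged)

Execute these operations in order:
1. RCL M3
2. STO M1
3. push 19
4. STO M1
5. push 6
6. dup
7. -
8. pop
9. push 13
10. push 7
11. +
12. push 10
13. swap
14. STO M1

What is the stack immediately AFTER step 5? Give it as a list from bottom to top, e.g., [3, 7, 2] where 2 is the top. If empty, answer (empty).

After op 1 (RCL M3): stack=[0] mem=[0,0,0,0]
After op 2 (STO M1): stack=[empty] mem=[0,0,0,0]
After op 3 (push 19): stack=[19] mem=[0,0,0,0]
After op 4 (STO M1): stack=[empty] mem=[0,19,0,0]
After op 5 (push 6): stack=[6] mem=[0,19,0,0]

[6]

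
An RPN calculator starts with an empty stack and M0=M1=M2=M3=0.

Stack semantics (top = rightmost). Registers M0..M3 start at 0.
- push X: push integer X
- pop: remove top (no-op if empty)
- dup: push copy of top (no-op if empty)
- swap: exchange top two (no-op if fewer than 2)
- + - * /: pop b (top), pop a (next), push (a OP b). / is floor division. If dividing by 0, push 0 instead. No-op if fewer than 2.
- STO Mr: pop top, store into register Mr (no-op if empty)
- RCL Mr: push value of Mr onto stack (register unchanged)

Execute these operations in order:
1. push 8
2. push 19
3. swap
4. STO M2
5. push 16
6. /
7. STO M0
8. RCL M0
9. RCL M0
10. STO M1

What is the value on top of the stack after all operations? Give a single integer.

After op 1 (push 8): stack=[8] mem=[0,0,0,0]
After op 2 (push 19): stack=[8,19] mem=[0,0,0,0]
After op 3 (swap): stack=[19,8] mem=[0,0,0,0]
After op 4 (STO M2): stack=[19] mem=[0,0,8,0]
After op 5 (push 16): stack=[19,16] mem=[0,0,8,0]
After op 6 (/): stack=[1] mem=[0,0,8,0]
After op 7 (STO M0): stack=[empty] mem=[1,0,8,0]
After op 8 (RCL M0): stack=[1] mem=[1,0,8,0]
After op 9 (RCL M0): stack=[1,1] mem=[1,0,8,0]
After op 10 (STO M1): stack=[1] mem=[1,1,8,0]

Answer: 1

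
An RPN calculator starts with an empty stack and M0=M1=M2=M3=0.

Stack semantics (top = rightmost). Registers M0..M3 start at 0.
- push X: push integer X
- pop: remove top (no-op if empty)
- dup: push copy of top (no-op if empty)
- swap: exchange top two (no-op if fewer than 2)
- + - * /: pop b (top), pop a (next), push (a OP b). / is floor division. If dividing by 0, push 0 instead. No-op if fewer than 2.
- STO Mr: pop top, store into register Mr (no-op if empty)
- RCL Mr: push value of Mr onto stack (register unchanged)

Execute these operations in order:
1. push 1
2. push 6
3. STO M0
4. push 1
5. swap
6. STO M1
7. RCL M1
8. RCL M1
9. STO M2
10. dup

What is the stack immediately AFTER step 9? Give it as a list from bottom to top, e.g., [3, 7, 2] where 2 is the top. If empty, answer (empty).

After op 1 (push 1): stack=[1] mem=[0,0,0,0]
After op 2 (push 6): stack=[1,6] mem=[0,0,0,0]
After op 3 (STO M0): stack=[1] mem=[6,0,0,0]
After op 4 (push 1): stack=[1,1] mem=[6,0,0,0]
After op 5 (swap): stack=[1,1] mem=[6,0,0,0]
After op 6 (STO M1): stack=[1] mem=[6,1,0,0]
After op 7 (RCL M1): stack=[1,1] mem=[6,1,0,0]
After op 8 (RCL M1): stack=[1,1,1] mem=[6,1,0,0]
After op 9 (STO M2): stack=[1,1] mem=[6,1,1,0]

[1, 1]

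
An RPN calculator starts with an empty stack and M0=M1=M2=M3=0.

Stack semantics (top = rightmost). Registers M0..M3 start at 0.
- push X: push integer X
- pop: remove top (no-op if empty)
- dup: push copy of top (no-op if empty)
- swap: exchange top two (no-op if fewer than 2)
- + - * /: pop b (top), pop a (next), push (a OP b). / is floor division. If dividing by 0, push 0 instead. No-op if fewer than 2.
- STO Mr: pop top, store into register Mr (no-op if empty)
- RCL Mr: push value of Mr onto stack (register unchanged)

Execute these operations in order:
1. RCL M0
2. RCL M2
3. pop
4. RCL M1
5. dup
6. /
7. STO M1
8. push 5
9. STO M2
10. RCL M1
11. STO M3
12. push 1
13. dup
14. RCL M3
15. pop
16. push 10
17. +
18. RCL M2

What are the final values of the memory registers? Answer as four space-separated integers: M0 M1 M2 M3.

Answer: 0 0 5 0

Derivation:
After op 1 (RCL M0): stack=[0] mem=[0,0,0,0]
After op 2 (RCL M2): stack=[0,0] mem=[0,0,0,0]
After op 3 (pop): stack=[0] mem=[0,0,0,0]
After op 4 (RCL M1): stack=[0,0] mem=[0,0,0,0]
After op 5 (dup): stack=[0,0,0] mem=[0,0,0,0]
After op 6 (/): stack=[0,0] mem=[0,0,0,0]
After op 7 (STO M1): stack=[0] mem=[0,0,0,0]
After op 8 (push 5): stack=[0,5] mem=[0,0,0,0]
After op 9 (STO M2): stack=[0] mem=[0,0,5,0]
After op 10 (RCL M1): stack=[0,0] mem=[0,0,5,0]
After op 11 (STO M3): stack=[0] mem=[0,0,5,0]
After op 12 (push 1): stack=[0,1] mem=[0,0,5,0]
After op 13 (dup): stack=[0,1,1] mem=[0,0,5,0]
After op 14 (RCL M3): stack=[0,1,1,0] mem=[0,0,5,0]
After op 15 (pop): stack=[0,1,1] mem=[0,0,5,0]
After op 16 (push 10): stack=[0,1,1,10] mem=[0,0,5,0]
After op 17 (+): stack=[0,1,11] mem=[0,0,5,0]
After op 18 (RCL M2): stack=[0,1,11,5] mem=[0,0,5,0]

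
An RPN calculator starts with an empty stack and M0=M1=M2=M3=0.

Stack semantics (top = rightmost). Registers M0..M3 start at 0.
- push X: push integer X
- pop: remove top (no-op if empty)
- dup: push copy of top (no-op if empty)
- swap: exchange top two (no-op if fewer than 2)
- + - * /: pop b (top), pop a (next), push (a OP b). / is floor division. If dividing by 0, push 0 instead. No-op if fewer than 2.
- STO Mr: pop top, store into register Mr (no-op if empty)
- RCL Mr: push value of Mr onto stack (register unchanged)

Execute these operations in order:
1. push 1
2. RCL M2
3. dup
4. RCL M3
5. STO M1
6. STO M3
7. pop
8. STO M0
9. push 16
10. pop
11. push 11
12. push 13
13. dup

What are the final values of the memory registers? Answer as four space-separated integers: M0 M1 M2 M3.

After op 1 (push 1): stack=[1] mem=[0,0,0,0]
After op 2 (RCL M2): stack=[1,0] mem=[0,0,0,0]
After op 3 (dup): stack=[1,0,0] mem=[0,0,0,0]
After op 4 (RCL M3): stack=[1,0,0,0] mem=[0,0,0,0]
After op 5 (STO M1): stack=[1,0,0] mem=[0,0,0,0]
After op 6 (STO M3): stack=[1,0] mem=[0,0,0,0]
After op 7 (pop): stack=[1] mem=[0,0,0,0]
After op 8 (STO M0): stack=[empty] mem=[1,0,0,0]
After op 9 (push 16): stack=[16] mem=[1,0,0,0]
After op 10 (pop): stack=[empty] mem=[1,0,0,0]
After op 11 (push 11): stack=[11] mem=[1,0,0,0]
After op 12 (push 13): stack=[11,13] mem=[1,0,0,0]
After op 13 (dup): stack=[11,13,13] mem=[1,0,0,0]

Answer: 1 0 0 0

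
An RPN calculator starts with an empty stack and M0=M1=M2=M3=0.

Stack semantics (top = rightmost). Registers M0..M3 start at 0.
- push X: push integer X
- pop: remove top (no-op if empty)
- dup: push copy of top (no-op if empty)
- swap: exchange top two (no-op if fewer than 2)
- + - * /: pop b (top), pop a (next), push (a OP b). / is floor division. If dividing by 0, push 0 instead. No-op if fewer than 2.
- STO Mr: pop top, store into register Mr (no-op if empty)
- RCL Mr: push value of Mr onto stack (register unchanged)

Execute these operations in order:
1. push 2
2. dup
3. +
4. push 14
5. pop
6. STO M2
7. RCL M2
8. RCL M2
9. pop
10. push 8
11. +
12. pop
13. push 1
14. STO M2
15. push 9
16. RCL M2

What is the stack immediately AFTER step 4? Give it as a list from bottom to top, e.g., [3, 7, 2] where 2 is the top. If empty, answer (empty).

After op 1 (push 2): stack=[2] mem=[0,0,0,0]
After op 2 (dup): stack=[2,2] mem=[0,0,0,0]
After op 3 (+): stack=[4] mem=[0,0,0,0]
After op 4 (push 14): stack=[4,14] mem=[0,0,0,0]

[4, 14]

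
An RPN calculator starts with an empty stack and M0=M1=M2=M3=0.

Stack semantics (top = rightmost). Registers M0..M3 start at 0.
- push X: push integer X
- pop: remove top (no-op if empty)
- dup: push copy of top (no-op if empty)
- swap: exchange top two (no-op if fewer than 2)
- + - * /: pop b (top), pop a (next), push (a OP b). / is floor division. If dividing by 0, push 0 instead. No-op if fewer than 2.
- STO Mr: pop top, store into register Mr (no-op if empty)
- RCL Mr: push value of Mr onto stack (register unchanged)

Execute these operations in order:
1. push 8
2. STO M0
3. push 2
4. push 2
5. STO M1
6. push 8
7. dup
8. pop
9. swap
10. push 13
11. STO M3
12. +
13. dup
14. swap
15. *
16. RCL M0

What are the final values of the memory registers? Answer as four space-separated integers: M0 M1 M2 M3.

After op 1 (push 8): stack=[8] mem=[0,0,0,0]
After op 2 (STO M0): stack=[empty] mem=[8,0,0,0]
After op 3 (push 2): stack=[2] mem=[8,0,0,0]
After op 4 (push 2): stack=[2,2] mem=[8,0,0,0]
After op 5 (STO M1): stack=[2] mem=[8,2,0,0]
After op 6 (push 8): stack=[2,8] mem=[8,2,0,0]
After op 7 (dup): stack=[2,8,8] mem=[8,2,0,0]
After op 8 (pop): stack=[2,8] mem=[8,2,0,0]
After op 9 (swap): stack=[8,2] mem=[8,2,0,0]
After op 10 (push 13): stack=[8,2,13] mem=[8,2,0,0]
After op 11 (STO M3): stack=[8,2] mem=[8,2,0,13]
After op 12 (+): stack=[10] mem=[8,2,0,13]
After op 13 (dup): stack=[10,10] mem=[8,2,0,13]
After op 14 (swap): stack=[10,10] mem=[8,2,0,13]
After op 15 (*): stack=[100] mem=[8,2,0,13]
After op 16 (RCL M0): stack=[100,8] mem=[8,2,0,13]

Answer: 8 2 0 13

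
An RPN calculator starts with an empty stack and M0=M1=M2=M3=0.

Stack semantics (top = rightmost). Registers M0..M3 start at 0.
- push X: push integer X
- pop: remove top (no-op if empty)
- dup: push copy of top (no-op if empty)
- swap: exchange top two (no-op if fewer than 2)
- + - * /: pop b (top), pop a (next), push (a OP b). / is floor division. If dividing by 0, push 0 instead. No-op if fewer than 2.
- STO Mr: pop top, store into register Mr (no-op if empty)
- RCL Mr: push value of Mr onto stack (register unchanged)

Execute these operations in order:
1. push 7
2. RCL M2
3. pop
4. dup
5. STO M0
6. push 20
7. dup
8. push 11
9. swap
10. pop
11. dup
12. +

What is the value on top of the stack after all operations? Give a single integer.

Answer: 22

Derivation:
After op 1 (push 7): stack=[7] mem=[0,0,0,0]
After op 2 (RCL M2): stack=[7,0] mem=[0,0,0,0]
After op 3 (pop): stack=[7] mem=[0,0,0,0]
After op 4 (dup): stack=[7,7] mem=[0,0,0,0]
After op 5 (STO M0): stack=[7] mem=[7,0,0,0]
After op 6 (push 20): stack=[7,20] mem=[7,0,0,0]
After op 7 (dup): stack=[7,20,20] mem=[7,0,0,0]
After op 8 (push 11): stack=[7,20,20,11] mem=[7,0,0,0]
After op 9 (swap): stack=[7,20,11,20] mem=[7,0,0,0]
After op 10 (pop): stack=[7,20,11] mem=[7,0,0,0]
After op 11 (dup): stack=[7,20,11,11] mem=[7,0,0,0]
After op 12 (+): stack=[7,20,22] mem=[7,0,0,0]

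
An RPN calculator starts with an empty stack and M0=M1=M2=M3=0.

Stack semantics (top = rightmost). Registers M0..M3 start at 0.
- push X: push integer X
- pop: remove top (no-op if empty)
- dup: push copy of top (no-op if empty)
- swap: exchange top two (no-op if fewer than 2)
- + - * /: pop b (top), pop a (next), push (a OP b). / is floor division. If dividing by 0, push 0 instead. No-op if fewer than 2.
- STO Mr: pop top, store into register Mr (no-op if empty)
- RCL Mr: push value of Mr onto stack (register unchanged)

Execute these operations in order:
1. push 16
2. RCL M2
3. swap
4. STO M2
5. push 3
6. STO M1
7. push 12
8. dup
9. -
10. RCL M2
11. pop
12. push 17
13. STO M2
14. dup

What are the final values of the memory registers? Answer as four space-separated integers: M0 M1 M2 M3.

After op 1 (push 16): stack=[16] mem=[0,0,0,0]
After op 2 (RCL M2): stack=[16,0] mem=[0,0,0,0]
After op 3 (swap): stack=[0,16] mem=[0,0,0,0]
After op 4 (STO M2): stack=[0] mem=[0,0,16,0]
After op 5 (push 3): stack=[0,3] mem=[0,0,16,0]
After op 6 (STO M1): stack=[0] mem=[0,3,16,0]
After op 7 (push 12): stack=[0,12] mem=[0,3,16,0]
After op 8 (dup): stack=[0,12,12] mem=[0,3,16,0]
After op 9 (-): stack=[0,0] mem=[0,3,16,0]
After op 10 (RCL M2): stack=[0,0,16] mem=[0,3,16,0]
After op 11 (pop): stack=[0,0] mem=[0,3,16,0]
After op 12 (push 17): stack=[0,0,17] mem=[0,3,16,0]
After op 13 (STO M2): stack=[0,0] mem=[0,3,17,0]
After op 14 (dup): stack=[0,0,0] mem=[0,3,17,0]

Answer: 0 3 17 0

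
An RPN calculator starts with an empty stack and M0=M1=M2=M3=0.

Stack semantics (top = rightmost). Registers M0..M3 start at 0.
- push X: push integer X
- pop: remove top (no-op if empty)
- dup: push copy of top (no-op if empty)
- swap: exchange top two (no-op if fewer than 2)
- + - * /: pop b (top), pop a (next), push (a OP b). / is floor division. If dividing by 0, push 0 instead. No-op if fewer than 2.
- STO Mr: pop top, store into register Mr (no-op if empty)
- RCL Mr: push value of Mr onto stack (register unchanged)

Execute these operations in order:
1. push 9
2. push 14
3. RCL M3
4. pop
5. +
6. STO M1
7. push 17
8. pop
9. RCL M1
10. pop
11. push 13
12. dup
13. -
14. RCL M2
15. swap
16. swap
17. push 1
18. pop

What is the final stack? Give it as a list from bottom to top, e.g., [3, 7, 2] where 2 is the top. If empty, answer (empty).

Answer: [0, 0]

Derivation:
After op 1 (push 9): stack=[9] mem=[0,0,0,0]
After op 2 (push 14): stack=[9,14] mem=[0,0,0,0]
After op 3 (RCL M3): stack=[9,14,0] mem=[0,0,0,0]
After op 4 (pop): stack=[9,14] mem=[0,0,0,0]
After op 5 (+): stack=[23] mem=[0,0,0,0]
After op 6 (STO M1): stack=[empty] mem=[0,23,0,0]
After op 7 (push 17): stack=[17] mem=[0,23,0,0]
After op 8 (pop): stack=[empty] mem=[0,23,0,0]
After op 9 (RCL M1): stack=[23] mem=[0,23,0,0]
After op 10 (pop): stack=[empty] mem=[0,23,0,0]
After op 11 (push 13): stack=[13] mem=[0,23,0,0]
After op 12 (dup): stack=[13,13] mem=[0,23,0,0]
After op 13 (-): stack=[0] mem=[0,23,0,0]
After op 14 (RCL M2): stack=[0,0] mem=[0,23,0,0]
After op 15 (swap): stack=[0,0] mem=[0,23,0,0]
After op 16 (swap): stack=[0,0] mem=[0,23,0,0]
After op 17 (push 1): stack=[0,0,1] mem=[0,23,0,0]
After op 18 (pop): stack=[0,0] mem=[0,23,0,0]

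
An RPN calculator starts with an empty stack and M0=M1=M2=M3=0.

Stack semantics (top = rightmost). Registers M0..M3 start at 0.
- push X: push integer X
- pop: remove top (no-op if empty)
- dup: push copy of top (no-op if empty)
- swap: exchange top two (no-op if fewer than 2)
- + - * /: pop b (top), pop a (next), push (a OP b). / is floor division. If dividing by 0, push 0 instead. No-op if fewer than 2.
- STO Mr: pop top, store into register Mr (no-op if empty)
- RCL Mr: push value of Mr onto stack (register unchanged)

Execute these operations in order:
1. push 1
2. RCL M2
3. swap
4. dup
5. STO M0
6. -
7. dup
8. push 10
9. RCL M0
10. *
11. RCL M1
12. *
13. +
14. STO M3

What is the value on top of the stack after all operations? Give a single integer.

Answer: -1

Derivation:
After op 1 (push 1): stack=[1] mem=[0,0,0,0]
After op 2 (RCL M2): stack=[1,0] mem=[0,0,0,0]
After op 3 (swap): stack=[0,1] mem=[0,0,0,0]
After op 4 (dup): stack=[0,1,1] mem=[0,0,0,0]
After op 5 (STO M0): stack=[0,1] mem=[1,0,0,0]
After op 6 (-): stack=[-1] mem=[1,0,0,0]
After op 7 (dup): stack=[-1,-1] mem=[1,0,0,0]
After op 8 (push 10): stack=[-1,-1,10] mem=[1,0,0,0]
After op 9 (RCL M0): stack=[-1,-1,10,1] mem=[1,0,0,0]
After op 10 (*): stack=[-1,-1,10] mem=[1,0,0,0]
After op 11 (RCL M1): stack=[-1,-1,10,0] mem=[1,0,0,0]
After op 12 (*): stack=[-1,-1,0] mem=[1,0,0,0]
After op 13 (+): stack=[-1,-1] mem=[1,0,0,0]
After op 14 (STO M3): stack=[-1] mem=[1,0,0,-1]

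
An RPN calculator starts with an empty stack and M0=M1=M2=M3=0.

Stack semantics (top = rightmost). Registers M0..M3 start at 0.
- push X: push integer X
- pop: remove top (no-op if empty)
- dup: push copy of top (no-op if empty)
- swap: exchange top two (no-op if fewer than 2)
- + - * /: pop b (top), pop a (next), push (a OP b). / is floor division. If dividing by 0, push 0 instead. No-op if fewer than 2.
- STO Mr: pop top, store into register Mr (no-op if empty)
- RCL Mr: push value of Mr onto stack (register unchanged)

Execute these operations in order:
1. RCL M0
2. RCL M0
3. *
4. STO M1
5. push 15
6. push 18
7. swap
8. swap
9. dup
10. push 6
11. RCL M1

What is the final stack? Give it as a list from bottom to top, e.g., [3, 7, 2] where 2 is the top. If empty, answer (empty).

Answer: [15, 18, 18, 6, 0]

Derivation:
After op 1 (RCL M0): stack=[0] mem=[0,0,0,0]
After op 2 (RCL M0): stack=[0,0] mem=[0,0,0,0]
After op 3 (*): stack=[0] mem=[0,0,0,0]
After op 4 (STO M1): stack=[empty] mem=[0,0,0,0]
After op 5 (push 15): stack=[15] mem=[0,0,0,0]
After op 6 (push 18): stack=[15,18] mem=[0,0,0,0]
After op 7 (swap): stack=[18,15] mem=[0,0,0,0]
After op 8 (swap): stack=[15,18] mem=[0,0,0,0]
After op 9 (dup): stack=[15,18,18] mem=[0,0,0,0]
After op 10 (push 6): stack=[15,18,18,6] mem=[0,0,0,0]
After op 11 (RCL M1): stack=[15,18,18,6,0] mem=[0,0,0,0]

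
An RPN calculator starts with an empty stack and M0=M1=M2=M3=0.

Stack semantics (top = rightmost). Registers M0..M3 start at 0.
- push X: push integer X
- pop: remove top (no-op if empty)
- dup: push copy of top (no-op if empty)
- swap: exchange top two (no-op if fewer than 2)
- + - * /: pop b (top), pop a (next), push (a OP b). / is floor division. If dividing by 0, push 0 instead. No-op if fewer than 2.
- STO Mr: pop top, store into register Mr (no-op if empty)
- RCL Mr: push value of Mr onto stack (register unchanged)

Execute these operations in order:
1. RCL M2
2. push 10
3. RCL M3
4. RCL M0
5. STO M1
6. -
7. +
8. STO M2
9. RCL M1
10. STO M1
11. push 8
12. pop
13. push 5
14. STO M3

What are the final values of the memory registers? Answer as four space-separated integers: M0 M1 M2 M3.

After op 1 (RCL M2): stack=[0] mem=[0,0,0,0]
After op 2 (push 10): stack=[0,10] mem=[0,0,0,0]
After op 3 (RCL M3): stack=[0,10,0] mem=[0,0,0,0]
After op 4 (RCL M0): stack=[0,10,0,0] mem=[0,0,0,0]
After op 5 (STO M1): stack=[0,10,0] mem=[0,0,0,0]
After op 6 (-): stack=[0,10] mem=[0,0,0,0]
After op 7 (+): stack=[10] mem=[0,0,0,0]
After op 8 (STO M2): stack=[empty] mem=[0,0,10,0]
After op 9 (RCL M1): stack=[0] mem=[0,0,10,0]
After op 10 (STO M1): stack=[empty] mem=[0,0,10,0]
After op 11 (push 8): stack=[8] mem=[0,0,10,0]
After op 12 (pop): stack=[empty] mem=[0,0,10,0]
After op 13 (push 5): stack=[5] mem=[0,0,10,0]
After op 14 (STO M3): stack=[empty] mem=[0,0,10,5]

Answer: 0 0 10 5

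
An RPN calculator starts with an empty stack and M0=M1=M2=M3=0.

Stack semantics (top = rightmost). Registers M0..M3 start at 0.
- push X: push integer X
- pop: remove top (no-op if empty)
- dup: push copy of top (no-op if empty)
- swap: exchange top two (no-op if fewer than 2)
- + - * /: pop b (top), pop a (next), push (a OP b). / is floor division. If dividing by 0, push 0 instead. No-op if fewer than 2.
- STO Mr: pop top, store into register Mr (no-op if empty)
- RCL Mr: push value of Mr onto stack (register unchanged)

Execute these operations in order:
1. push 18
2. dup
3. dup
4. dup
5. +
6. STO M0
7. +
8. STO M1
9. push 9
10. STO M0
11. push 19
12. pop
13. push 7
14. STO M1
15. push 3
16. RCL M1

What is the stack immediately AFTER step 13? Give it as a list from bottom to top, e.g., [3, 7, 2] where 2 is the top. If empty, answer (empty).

After op 1 (push 18): stack=[18] mem=[0,0,0,0]
After op 2 (dup): stack=[18,18] mem=[0,0,0,0]
After op 3 (dup): stack=[18,18,18] mem=[0,0,0,0]
After op 4 (dup): stack=[18,18,18,18] mem=[0,0,0,0]
After op 5 (+): stack=[18,18,36] mem=[0,0,0,0]
After op 6 (STO M0): stack=[18,18] mem=[36,0,0,0]
After op 7 (+): stack=[36] mem=[36,0,0,0]
After op 8 (STO M1): stack=[empty] mem=[36,36,0,0]
After op 9 (push 9): stack=[9] mem=[36,36,0,0]
After op 10 (STO M0): stack=[empty] mem=[9,36,0,0]
After op 11 (push 19): stack=[19] mem=[9,36,0,0]
After op 12 (pop): stack=[empty] mem=[9,36,0,0]
After op 13 (push 7): stack=[7] mem=[9,36,0,0]

[7]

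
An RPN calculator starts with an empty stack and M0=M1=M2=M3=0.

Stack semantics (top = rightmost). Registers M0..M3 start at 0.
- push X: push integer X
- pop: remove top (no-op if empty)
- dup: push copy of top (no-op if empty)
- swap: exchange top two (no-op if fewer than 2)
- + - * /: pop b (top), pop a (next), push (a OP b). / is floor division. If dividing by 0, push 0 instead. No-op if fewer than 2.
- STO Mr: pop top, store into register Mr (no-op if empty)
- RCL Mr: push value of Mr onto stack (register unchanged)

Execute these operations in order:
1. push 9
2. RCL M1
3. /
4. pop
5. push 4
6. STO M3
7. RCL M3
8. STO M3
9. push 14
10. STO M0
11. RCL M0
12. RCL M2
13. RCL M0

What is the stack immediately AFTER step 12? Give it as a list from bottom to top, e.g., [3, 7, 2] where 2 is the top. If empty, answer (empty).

After op 1 (push 9): stack=[9] mem=[0,0,0,0]
After op 2 (RCL M1): stack=[9,0] mem=[0,0,0,0]
After op 3 (/): stack=[0] mem=[0,0,0,0]
After op 4 (pop): stack=[empty] mem=[0,0,0,0]
After op 5 (push 4): stack=[4] mem=[0,0,0,0]
After op 6 (STO M3): stack=[empty] mem=[0,0,0,4]
After op 7 (RCL M3): stack=[4] mem=[0,0,0,4]
After op 8 (STO M3): stack=[empty] mem=[0,0,0,4]
After op 9 (push 14): stack=[14] mem=[0,0,0,4]
After op 10 (STO M0): stack=[empty] mem=[14,0,0,4]
After op 11 (RCL M0): stack=[14] mem=[14,0,0,4]
After op 12 (RCL M2): stack=[14,0] mem=[14,0,0,4]

[14, 0]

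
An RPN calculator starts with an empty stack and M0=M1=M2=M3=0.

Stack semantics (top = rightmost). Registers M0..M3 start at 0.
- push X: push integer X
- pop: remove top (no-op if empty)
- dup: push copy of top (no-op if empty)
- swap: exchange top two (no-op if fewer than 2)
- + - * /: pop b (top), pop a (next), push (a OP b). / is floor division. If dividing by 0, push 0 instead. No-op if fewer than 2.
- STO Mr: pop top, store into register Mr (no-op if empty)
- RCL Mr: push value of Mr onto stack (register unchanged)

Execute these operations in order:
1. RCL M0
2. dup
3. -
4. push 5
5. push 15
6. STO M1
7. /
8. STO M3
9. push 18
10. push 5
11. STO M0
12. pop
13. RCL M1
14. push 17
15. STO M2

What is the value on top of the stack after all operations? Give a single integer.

Answer: 15

Derivation:
After op 1 (RCL M0): stack=[0] mem=[0,0,0,0]
After op 2 (dup): stack=[0,0] mem=[0,0,0,0]
After op 3 (-): stack=[0] mem=[0,0,0,0]
After op 4 (push 5): stack=[0,5] mem=[0,0,0,0]
After op 5 (push 15): stack=[0,5,15] mem=[0,0,0,0]
After op 6 (STO M1): stack=[0,5] mem=[0,15,0,0]
After op 7 (/): stack=[0] mem=[0,15,0,0]
After op 8 (STO M3): stack=[empty] mem=[0,15,0,0]
After op 9 (push 18): stack=[18] mem=[0,15,0,0]
After op 10 (push 5): stack=[18,5] mem=[0,15,0,0]
After op 11 (STO M0): stack=[18] mem=[5,15,0,0]
After op 12 (pop): stack=[empty] mem=[5,15,0,0]
After op 13 (RCL M1): stack=[15] mem=[5,15,0,0]
After op 14 (push 17): stack=[15,17] mem=[5,15,0,0]
After op 15 (STO M2): stack=[15] mem=[5,15,17,0]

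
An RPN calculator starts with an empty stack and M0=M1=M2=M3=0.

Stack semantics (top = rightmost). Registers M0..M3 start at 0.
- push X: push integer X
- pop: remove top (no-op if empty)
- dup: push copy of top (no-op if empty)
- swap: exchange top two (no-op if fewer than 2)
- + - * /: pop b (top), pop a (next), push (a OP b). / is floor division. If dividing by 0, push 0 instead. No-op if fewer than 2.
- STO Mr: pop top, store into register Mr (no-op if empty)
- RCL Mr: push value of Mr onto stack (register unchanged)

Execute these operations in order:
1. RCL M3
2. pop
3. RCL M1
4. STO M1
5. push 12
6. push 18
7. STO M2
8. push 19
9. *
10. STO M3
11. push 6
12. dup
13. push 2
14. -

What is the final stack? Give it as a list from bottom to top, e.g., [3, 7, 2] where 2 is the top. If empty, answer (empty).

Answer: [6, 4]

Derivation:
After op 1 (RCL M3): stack=[0] mem=[0,0,0,0]
After op 2 (pop): stack=[empty] mem=[0,0,0,0]
After op 3 (RCL M1): stack=[0] mem=[0,0,0,0]
After op 4 (STO M1): stack=[empty] mem=[0,0,0,0]
After op 5 (push 12): stack=[12] mem=[0,0,0,0]
After op 6 (push 18): stack=[12,18] mem=[0,0,0,0]
After op 7 (STO M2): stack=[12] mem=[0,0,18,0]
After op 8 (push 19): stack=[12,19] mem=[0,0,18,0]
After op 9 (*): stack=[228] mem=[0,0,18,0]
After op 10 (STO M3): stack=[empty] mem=[0,0,18,228]
After op 11 (push 6): stack=[6] mem=[0,0,18,228]
After op 12 (dup): stack=[6,6] mem=[0,0,18,228]
After op 13 (push 2): stack=[6,6,2] mem=[0,0,18,228]
After op 14 (-): stack=[6,4] mem=[0,0,18,228]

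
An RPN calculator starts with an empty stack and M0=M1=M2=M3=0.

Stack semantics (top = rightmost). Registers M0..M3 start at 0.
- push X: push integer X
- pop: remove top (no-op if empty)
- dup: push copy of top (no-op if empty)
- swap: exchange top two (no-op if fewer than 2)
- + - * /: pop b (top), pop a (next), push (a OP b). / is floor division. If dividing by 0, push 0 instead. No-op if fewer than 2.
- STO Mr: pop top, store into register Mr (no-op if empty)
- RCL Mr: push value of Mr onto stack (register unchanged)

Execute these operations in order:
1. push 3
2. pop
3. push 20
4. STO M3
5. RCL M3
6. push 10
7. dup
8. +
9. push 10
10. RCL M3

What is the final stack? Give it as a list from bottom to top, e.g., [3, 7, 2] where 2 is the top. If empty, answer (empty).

After op 1 (push 3): stack=[3] mem=[0,0,0,0]
After op 2 (pop): stack=[empty] mem=[0,0,0,0]
After op 3 (push 20): stack=[20] mem=[0,0,0,0]
After op 4 (STO M3): stack=[empty] mem=[0,0,0,20]
After op 5 (RCL M3): stack=[20] mem=[0,0,0,20]
After op 6 (push 10): stack=[20,10] mem=[0,0,0,20]
After op 7 (dup): stack=[20,10,10] mem=[0,0,0,20]
After op 8 (+): stack=[20,20] mem=[0,0,0,20]
After op 9 (push 10): stack=[20,20,10] mem=[0,0,0,20]
After op 10 (RCL M3): stack=[20,20,10,20] mem=[0,0,0,20]

Answer: [20, 20, 10, 20]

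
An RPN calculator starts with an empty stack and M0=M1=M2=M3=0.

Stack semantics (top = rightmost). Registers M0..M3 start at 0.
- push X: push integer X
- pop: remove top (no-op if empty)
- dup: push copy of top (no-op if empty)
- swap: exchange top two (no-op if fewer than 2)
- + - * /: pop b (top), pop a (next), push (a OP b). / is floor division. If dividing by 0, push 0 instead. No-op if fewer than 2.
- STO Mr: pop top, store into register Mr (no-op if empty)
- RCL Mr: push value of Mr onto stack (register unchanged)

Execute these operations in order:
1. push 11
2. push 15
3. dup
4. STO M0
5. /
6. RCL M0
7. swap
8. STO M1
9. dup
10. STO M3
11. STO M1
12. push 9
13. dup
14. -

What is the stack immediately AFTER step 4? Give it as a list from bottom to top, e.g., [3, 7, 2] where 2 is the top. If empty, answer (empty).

After op 1 (push 11): stack=[11] mem=[0,0,0,0]
After op 2 (push 15): stack=[11,15] mem=[0,0,0,0]
After op 3 (dup): stack=[11,15,15] mem=[0,0,0,0]
After op 4 (STO M0): stack=[11,15] mem=[15,0,0,0]

[11, 15]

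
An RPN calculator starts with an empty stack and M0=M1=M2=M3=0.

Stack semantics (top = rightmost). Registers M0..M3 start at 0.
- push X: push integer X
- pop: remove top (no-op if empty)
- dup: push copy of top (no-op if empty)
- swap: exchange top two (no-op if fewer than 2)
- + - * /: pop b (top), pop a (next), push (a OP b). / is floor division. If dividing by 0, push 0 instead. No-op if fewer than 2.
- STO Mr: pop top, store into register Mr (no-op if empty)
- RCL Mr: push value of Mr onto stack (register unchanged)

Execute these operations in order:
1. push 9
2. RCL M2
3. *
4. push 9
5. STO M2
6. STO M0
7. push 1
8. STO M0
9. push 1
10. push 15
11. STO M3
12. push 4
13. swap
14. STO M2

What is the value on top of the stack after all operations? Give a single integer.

After op 1 (push 9): stack=[9] mem=[0,0,0,0]
After op 2 (RCL M2): stack=[9,0] mem=[0,0,0,0]
After op 3 (*): stack=[0] mem=[0,0,0,0]
After op 4 (push 9): stack=[0,9] mem=[0,0,0,0]
After op 5 (STO M2): stack=[0] mem=[0,0,9,0]
After op 6 (STO M0): stack=[empty] mem=[0,0,9,0]
After op 7 (push 1): stack=[1] mem=[0,0,9,0]
After op 8 (STO M0): stack=[empty] mem=[1,0,9,0]
After op 9 (push 1): stack=[1] mem=[1,0,9,0]
After op 10 (push 15): stack=[1,15] mem=[1,0,9,0]
After op 11 (STO M3): stack=[1] mem=[1,0,9,15]
After op 12 (push 4): stack=[1,4] mem=[1,0,9,15]
After op 13 (swap): stack=[4,1] mem=[1,0,9,15]
After op 14 (STO M2): stack=[4] mem=[1,0,1,15]

Answer: 4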